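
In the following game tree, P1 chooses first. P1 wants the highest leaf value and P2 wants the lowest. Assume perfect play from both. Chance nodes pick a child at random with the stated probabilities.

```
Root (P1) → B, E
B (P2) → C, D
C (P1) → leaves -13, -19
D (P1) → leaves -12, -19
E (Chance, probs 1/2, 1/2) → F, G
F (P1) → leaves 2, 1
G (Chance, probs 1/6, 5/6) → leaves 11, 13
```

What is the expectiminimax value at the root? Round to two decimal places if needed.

7.33

C (P1): max(-13, -19) = -13
D (P1): max(-12, -19) = -12
B (P2): min(-13, -12) = -13
F (P1): max(2, 1) = 2
G (Chance): 1/6·11 + 5/6·13 = 12.67
E (Chance): 1/2·2 + 1/2·12.67 = 7.33
Root (P1): max(-13, 7.33) = 7.33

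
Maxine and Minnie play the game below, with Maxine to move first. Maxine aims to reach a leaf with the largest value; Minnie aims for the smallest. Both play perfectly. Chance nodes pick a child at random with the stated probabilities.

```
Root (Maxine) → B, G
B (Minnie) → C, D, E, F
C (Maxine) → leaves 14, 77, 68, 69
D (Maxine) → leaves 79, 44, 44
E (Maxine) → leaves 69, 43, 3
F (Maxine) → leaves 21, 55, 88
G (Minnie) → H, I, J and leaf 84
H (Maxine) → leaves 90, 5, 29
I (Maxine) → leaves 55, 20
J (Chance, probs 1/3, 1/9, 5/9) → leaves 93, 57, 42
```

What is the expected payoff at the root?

69

C (Maxine): max(14, 77, 68, 69) = 77
D (Maxine): max(79, 44, 44) = 79
E (Maxine): max(69, 43, 3) = 69
F (Maxine): max(21, 55, 88) = 88
B (Minnie): min(77, 79, 69, 88) = 69
H (Maxine): max(90, 5, 29) = 90
I (Maxine): max(55, 20) = 55
J (Chance): 1/3·93 + 1/9·57 + 5/9·42 = 60.67
G (Minnie): min(90, 55, 60.67, 84) = 55
Root (Maxine): max(69, 55) = 69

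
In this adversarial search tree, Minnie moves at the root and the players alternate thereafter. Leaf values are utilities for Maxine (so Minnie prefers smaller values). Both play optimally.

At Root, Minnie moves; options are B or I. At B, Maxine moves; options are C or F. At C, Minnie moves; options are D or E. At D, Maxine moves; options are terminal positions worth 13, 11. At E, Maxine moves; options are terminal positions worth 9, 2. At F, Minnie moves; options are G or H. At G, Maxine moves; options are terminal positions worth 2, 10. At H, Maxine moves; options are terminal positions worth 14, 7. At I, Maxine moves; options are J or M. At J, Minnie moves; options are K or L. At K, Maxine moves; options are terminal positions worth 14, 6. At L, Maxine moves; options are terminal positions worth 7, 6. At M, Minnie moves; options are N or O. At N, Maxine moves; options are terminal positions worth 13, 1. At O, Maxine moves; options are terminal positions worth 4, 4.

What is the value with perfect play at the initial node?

7

D (Maxine): max(13, 11) = 13
E (Maxine): max(9, 2) = 9
C (Minnie): min(13, 9) = 9
G (Maxine): max(2, 10) = 10
H (Maxine): max(14, 7) = 14
F (Minnie): min(10, 14) = 10
B (Maxine): max(9, 10) = 10
K (Maxine): max(14, 6) = 14
L (Maxine): max(7, 6) = 7
J (Minnie): min(14, 7) = 7
N (Maxine): max(13, 1) = 13
O (Maxine): max(4, 4) = 4
M (Minnie): min(13, 4) = 4
I (Maxine): max(7, 4) = 7
Root (Minnie): min(10, 7) = 7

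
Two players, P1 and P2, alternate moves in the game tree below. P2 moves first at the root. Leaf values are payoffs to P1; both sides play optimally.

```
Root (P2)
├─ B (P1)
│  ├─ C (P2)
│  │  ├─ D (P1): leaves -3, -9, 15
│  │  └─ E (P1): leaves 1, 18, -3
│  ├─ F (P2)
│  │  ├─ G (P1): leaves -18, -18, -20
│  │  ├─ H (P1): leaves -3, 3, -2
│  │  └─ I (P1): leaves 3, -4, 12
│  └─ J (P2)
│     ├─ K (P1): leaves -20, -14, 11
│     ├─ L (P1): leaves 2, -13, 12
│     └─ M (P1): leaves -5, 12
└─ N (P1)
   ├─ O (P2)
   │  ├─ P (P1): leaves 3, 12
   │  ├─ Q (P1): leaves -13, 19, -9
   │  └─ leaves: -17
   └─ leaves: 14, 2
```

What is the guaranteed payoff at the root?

D (P1): max(-3, -9, 15) = 15
E (P1): max(1, 18, -3) = 18
C (P2): min(15, 18) = 15
G (P1): max(-18, -18, -20) = -18
H (P1): max(-3, 3, -2) = 3
I (P1): max(3, -4, 12) = 12
F (P2): min(-18, 3, 12) = -18
K (P1): max(-20, -14, 11) = 11
L (P1): max(2, -13, 12) = 12
M (P1): max(-5, 12) = 12
J (P2): min(11, 12, 12) = 11
B (P1): max(15, -18, 11) = 15
P (P1): max(3, 12) = 12
Q (P1): max(-13, 19, -9) = 19
O (P2): min(12, 19, -17) = -17
N (P1): max(-17, 14, 2) = 14
Root (P2): min(15, 14) = 14

14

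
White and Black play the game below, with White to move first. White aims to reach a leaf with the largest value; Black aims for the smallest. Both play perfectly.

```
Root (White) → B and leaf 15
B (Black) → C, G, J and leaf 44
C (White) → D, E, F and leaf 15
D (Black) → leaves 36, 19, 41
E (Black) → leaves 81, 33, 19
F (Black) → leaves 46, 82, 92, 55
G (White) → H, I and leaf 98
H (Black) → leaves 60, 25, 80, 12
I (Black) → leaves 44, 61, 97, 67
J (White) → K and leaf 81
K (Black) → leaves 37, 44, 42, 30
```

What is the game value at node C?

46

D: min(36, 19, 41) = 19
E: min(81, 33, 19) = 19
F: min(46, 82, 92, 55) = 46
C: max(19, 19, 46, 15) = 46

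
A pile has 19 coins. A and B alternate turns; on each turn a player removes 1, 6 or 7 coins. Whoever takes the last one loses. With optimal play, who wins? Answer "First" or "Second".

First

i:   0  1  2  3  4  5  6  7  8  9 10 11 12 13 14 15 16 17 18 19
     W  L  W  L  W  L  W  W  W  W  W  W  W  L  W  L  W  L  W  W
Position 19 is W, so the first player wins.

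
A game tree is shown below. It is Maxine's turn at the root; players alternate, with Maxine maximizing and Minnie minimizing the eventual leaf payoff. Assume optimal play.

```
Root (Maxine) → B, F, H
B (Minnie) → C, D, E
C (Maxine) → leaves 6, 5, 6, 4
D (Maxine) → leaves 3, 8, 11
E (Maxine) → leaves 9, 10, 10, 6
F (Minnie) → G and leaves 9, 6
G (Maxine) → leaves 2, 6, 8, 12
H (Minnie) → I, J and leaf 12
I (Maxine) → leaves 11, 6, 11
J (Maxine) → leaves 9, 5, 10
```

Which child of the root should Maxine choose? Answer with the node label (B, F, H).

H

C (Maxine): max(6, 5, 6, 4) = 6
D (Maxine): max(3, 8, 11) = 11
E (Maxine): max(9, 10, 10, 6) = 10
B (Minnie): min(6, 11, 10) = 6
G (Maxine): max(2, 6, 8, 12) = 12
F (Minnie): min(12, 9, 6) = 6
I (Maxine): max(11, 6, 11) = 11
J (Maxine): max(9, 5, 10) = 10
H (Minnie): min(11, 10, 12) = 10
Root (Maxine): max(6, 6, 10) = 10
Maxine picks the child with the highest value: H (value 10).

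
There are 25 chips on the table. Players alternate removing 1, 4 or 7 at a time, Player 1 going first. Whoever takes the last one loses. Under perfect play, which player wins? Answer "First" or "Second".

Second

i:   0  1  2  3  4  5  6  7  8  9 10 11 12 13 14 15 16 17 18 19 20 21 22 23 24 25
     W  L  W  L  W  W  L  W  W  L  W  L  W  W  L  W  W  L  W  L  W  W  L  W  W  L
Position 25 is L, so the second player wins.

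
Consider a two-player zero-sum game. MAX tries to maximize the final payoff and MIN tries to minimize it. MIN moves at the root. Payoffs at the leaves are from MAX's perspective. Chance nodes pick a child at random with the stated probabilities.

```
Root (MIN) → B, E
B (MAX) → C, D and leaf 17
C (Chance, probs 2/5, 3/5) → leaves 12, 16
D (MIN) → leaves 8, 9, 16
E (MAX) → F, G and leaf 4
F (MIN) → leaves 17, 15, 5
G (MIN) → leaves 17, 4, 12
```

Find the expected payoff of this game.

C (Chance): 2/5·12 + 3/5·16 = 14.4
D (MIN): min(8, 9, 16) = 8
B (MAX): max(14.4, 8, 17) = 17
F (MIN): min(17, 15, 5) = 5
G (MIN): min(17, 4, 12) = 4
E (MAX): max(5, 4, 4) = 5
Root (MIN): min(17, 5) = 5

5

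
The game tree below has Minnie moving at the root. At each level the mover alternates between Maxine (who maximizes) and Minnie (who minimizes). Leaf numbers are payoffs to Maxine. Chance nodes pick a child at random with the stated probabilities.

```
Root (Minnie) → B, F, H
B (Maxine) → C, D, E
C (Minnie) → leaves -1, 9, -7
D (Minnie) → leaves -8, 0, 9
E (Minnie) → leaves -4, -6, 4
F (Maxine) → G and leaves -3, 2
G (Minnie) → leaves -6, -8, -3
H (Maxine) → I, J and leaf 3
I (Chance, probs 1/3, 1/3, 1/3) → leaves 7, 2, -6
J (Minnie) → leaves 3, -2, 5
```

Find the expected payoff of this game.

C (Minnie): min(-1, 9, -7) = -7
D (Minnie): min(-8, 0, 9) = -8
E (Minnie): min(-4, -6, 4) = -6
B (Maxine): max(-7, -8, -6) = -6
G (Minnie): min(-6, -8, -3) = -8
F (Maxine): max(-8, -3, 2) = 2
I (Chance): 1/3·7 + 1/3·2 + 1/3·-6 = 1
J (Minnie): min(3, -2, 5) = -2
H (Maxine): max(1, -2, 3) = 3
Root (Minnie): min(-6, 2, 3) = -6

-6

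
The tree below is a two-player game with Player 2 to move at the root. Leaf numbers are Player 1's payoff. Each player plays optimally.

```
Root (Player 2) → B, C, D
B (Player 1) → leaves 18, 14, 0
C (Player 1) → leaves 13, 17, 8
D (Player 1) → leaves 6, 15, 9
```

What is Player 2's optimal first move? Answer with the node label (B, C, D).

D

B (Player 1): max(18, 14, 0) = 18
C (Player 1): max(13, 17, 8) = 17
D (Player 1): max(6, 15, 9) = 15
Root (Player 2): min(18, 17, 15) = 15
Player 2 picks the child with the lowest value: D (value 15).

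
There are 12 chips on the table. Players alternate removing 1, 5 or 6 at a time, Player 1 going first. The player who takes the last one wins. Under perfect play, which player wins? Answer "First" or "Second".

W/L table (W = player to move can force a win):
i:   0  1  2  3  4  5  6  7  8  9 10 11 12
     L  W  L  W  L  W  W  W  W  W  W  L  W
Position 12 is W, so the first player wins.

First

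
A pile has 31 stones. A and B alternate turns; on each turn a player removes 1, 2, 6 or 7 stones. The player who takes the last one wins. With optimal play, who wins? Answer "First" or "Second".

Compute winning (W) and losing (L) positions by backward induction:
i:   0  1  2  3  4  5  6  7  8  9 10 11 12 13 14 15 16 17 18 19 20 21 22 23 24 25 26 27 28 29 30 31
     L  W  W  L  W  W  W  W  L  W  W  L  W  W  W  W  L  W  W  L  W  W  W  W  L  W  W  L  W  W  W  W
Position 31 is W, so the first player wins.

First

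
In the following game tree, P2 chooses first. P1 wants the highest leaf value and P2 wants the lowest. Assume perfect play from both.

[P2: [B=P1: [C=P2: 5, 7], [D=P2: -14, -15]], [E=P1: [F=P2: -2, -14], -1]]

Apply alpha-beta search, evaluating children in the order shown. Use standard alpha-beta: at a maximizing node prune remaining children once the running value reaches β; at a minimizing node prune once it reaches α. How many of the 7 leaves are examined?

C [α=-∞,β=+∞]: v=5
D [α=5,β=+∞]: v=-14 after child 1 ≤ α → α-cutoff, skip 1
B [α=-∞,β=+∞]: v=5
F [α=-∞,β=5]: v=-14
E [α=-∞,β=5]: v=-1
Root [α=-∞,β=+∞]: v=-1
Leaves evaluated: 6 of 7.

6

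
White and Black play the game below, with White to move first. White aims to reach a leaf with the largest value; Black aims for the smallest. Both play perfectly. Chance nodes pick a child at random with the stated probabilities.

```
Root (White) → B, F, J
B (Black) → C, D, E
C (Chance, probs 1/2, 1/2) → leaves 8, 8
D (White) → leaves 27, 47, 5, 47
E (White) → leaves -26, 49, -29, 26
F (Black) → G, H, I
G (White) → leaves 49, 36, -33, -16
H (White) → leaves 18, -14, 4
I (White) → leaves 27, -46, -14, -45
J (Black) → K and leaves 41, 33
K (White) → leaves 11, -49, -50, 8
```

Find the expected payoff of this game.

C (Chance): 1/2·8 + 1/2·8 = 8
D (White): max(27, 47, 5, 47) = 47
E (White): max(-26, 49, -29, 26) = 49
B (Black): min(8, 47, 49) = 8
G (White): max(49, 36, -33, -16) = 49
H (White): max(18, -14, 4) = 18
I (White): max(27, -46, -14, -45) = 27
F (Black): min(49, 18, 27) = 18
K (White): max(11, -49, -50, 8) = 11
J (Black): min(11, 41, 33) = 11
Root (White): max(8, 18, 11) = 18

18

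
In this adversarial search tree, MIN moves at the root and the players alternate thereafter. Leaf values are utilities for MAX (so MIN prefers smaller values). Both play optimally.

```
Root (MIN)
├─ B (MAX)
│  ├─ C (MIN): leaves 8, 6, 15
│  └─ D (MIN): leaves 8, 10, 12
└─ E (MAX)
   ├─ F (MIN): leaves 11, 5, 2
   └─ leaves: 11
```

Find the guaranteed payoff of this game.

C (MIN): min(8, 6, 15) = 6
D (MIN): min(8, 10, 12) = 8
B (MAX): max(6, 8) = 8
F (MIN): min(11, 5, 2) = 2
E (MAX): max(2, 11) = 11
Root (MIN): min(8, 11) = 8

8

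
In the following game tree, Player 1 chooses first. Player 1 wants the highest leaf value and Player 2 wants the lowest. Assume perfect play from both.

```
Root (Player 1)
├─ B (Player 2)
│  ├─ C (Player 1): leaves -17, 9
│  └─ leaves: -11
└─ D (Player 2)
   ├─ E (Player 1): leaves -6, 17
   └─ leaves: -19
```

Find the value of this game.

C (Player 1): max(-17, 9) = 9
B (Player 2): min(9, -11) = -11
E (Player 1): max(-6, 17) = 17
D (Player 2): min(17, -19) = -19
Root (Player 1): max(-11, -19) = -11

-11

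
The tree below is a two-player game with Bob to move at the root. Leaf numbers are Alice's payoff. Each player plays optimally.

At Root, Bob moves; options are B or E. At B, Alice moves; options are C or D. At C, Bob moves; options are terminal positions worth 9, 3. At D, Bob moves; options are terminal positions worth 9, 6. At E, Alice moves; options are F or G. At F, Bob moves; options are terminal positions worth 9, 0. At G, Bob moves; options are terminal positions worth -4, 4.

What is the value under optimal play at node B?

6

C: min(9, 3) = 3
D: min(9, 6) = 6
B: max(3, 6) = 6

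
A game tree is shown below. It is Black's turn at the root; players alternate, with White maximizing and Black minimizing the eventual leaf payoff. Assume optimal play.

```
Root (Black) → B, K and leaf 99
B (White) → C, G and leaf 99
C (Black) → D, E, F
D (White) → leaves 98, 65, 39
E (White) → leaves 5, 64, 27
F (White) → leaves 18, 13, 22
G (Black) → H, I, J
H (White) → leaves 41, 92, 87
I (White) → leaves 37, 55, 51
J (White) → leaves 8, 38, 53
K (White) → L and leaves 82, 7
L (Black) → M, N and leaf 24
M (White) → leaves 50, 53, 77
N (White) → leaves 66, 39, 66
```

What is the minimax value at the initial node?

D (White): max(98, 65, 39) = 98
E (White): max(5, 64, 27) = 64
F (White): max(18, 13, 22) = 22
C (Black): min(98, 64, 22) = 22
H (White): max(41, 92, 87) = 92
I (White): max(37, 55, 51) = 55
J (White): max(8, 38, 53) = 53
G (Black): min(92, 55, 53) = 53
B (White): max(22, 53, 99) = 99
M (White): max(50, 53, 77) = 77
N (White): max(66, 39, 66) = 66
L (Black): min(77, 66, 24) = 24
K (White): max(24, 82, 7) = 82
Root (Black): min(99, 82, 99) = 82

82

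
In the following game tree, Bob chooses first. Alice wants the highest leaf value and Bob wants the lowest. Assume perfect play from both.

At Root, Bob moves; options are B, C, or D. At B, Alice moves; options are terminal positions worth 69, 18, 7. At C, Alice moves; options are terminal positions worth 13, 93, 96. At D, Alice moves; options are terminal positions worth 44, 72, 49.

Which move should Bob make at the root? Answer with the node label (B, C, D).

B (Alice): max(69, 18, 7) = 69
C (Alice): max(13, 93, 96) = 96
D (Alice): max(44, 72, 49) = 72
Root (Bob): min(69, 96, 72) = 69
Bob picks the child with the lowest value: B (value 69).

B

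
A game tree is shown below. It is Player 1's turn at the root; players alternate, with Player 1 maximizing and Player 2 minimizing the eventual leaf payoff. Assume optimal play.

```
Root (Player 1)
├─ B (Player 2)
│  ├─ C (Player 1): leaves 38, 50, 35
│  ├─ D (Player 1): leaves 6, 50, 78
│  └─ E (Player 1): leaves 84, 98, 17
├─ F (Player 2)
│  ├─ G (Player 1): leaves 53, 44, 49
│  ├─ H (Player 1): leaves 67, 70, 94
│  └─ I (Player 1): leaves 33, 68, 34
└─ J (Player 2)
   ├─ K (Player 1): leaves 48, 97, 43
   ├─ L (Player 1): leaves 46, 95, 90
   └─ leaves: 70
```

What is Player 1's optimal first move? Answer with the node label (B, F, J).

J

C (Player 1): max(38, 50, 35) = 50
D (Player 1): max(6, 50, 78) = 78
E (Player 1): max(84, 98, 17) = 98
B (Player 2): min(50, 78, 98) = 50
G (Player 1): max(53, 44, 49) = 53
H (Player 1): max(67, 70, 94) = 94
I (Player 1): max(33, 68, 34) = 68
F (Player 2): min(53, 94, 68) = 53
K (Player 1): max(48, 97, 43) = 97
L (Player 1): max(46, 95, 90) = 95
J (Player 2): min(97, 95, 70) = 70
Root (Player 1): max(50, 53, 70) = 70
Player 1 picks the child with the highest value: J (value 70).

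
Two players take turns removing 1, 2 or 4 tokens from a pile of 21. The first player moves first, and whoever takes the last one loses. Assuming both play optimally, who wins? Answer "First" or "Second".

First

W/L table (W = player to move can force a win):
i:   0  1  2  3  4  5  6  7  8  9 10 11 12 13 14 15 16 17 18 19 20 21
     W  L  W  W  L  W  W  L  W  W  L  W  W  L  W  W  L  W  W  L  W  W
Position 21 is W, so the first player wins.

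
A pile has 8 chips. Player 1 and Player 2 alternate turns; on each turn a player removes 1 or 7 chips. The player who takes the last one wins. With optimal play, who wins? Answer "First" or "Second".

Positions where the player to move wins (W) vs loses (L):
i:   0  1  2  3  4  5  6  7  8
     L  W  L  W  L  W  L  W  L
Position 8 is L, so the second player wins.

Second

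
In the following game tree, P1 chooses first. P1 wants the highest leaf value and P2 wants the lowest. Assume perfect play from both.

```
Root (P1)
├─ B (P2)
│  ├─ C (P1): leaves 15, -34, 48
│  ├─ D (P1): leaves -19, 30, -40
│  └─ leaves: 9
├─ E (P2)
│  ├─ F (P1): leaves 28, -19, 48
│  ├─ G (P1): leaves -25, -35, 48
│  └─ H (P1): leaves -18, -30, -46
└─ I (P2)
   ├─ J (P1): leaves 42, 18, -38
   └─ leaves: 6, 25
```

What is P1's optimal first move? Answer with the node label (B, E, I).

C (P1): max(15, -34, 48) = 48
D (P1): max(-19, 30, -40) = 30
B (P2): min(48, 30, 9) = 9
F (P1): max(28, -19, 48) = 48
G (P1): max(-25, -35, 48) = 48
H (P1): max(-18, -30, -46) = -18
E (P2): min(48, 48, -18) = -18
J (P1): max(42, 18, -38) = 42
I (P2): min(42, 6, 25) = 6
Root (P1): max(9, -18, 6) = 9
P1 picks the child with the highest value: B (value 9).

B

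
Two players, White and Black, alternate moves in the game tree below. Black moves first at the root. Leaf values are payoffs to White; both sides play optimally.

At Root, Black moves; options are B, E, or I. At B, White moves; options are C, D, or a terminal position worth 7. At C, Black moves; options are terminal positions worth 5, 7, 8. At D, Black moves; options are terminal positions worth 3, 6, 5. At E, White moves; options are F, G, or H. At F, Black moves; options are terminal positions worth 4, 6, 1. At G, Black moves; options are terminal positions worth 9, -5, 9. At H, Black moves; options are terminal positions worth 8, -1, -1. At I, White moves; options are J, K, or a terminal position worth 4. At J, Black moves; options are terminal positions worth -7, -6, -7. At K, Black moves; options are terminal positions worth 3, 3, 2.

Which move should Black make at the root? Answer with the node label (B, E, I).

C (Black): min(5, 7, 8) = 5
D (Black): min(3, 6, 5) = 3
B (White): max(5, 3, 7) = 7
F (Black): min(4, 6, 1) = 1
G (Black): min(9, -5, 9) = -5
H (Black): min(8, -1, -1) = -1
E (White): max(1, -5, -1) = 1
J (Black): min(-7, -6, -7) = -7
K (Black): min(3, 3, 2) = 2
I (White): max(-7, 2, 4) = 4
Root (Black): min(7, 1, 4) = 1
Black picks the child with the lowest value: E (value 1).

E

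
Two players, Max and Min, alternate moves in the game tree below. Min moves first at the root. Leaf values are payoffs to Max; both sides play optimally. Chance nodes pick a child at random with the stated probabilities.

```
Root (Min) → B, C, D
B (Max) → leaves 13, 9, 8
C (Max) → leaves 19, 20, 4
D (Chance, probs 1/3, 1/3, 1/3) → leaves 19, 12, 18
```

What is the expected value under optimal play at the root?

B (Max): max(13, 9, 8) = 13
C (Max): max(19, 20, 4) = 20
D (Chance): 1/3·19 + 1/3·12 + 1/3·18 = 16.33
Root (Min): min(13, 20, 16.33) = 13

13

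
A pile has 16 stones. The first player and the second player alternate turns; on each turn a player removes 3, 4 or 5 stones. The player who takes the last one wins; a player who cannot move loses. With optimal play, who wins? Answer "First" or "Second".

Second

i:   0  1  2  3  4  5  6  7  8  9 10 11 12 13 14 15 16
     L  L  L  W  W  W  W  W  L  L  L  W  W  W  W  W  L
Position 16 is L, so the second player wins.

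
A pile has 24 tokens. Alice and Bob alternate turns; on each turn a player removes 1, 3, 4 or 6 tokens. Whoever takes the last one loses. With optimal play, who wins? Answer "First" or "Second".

W/L table (W = player to move can force a win):
i:   0  1  2  3  4  5  6  7  8  9 10 11 12 13 14 15 16 17 18 19 20 21 22 23 24
     W  L  W  L  W  W  W  W  L  W  L  W  W  W  W  L  W  L  W  W  W  W  L  W  L
Position 24 is L, so the second player wins.

Second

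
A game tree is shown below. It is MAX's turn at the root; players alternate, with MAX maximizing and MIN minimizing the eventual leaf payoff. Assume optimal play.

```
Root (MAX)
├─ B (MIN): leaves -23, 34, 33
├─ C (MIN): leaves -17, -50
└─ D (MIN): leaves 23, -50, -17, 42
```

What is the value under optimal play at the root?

B (MIN): min(-23, 34, 33) = -23
C (MIN): min(-17, -50) = -50
D (MIN): min(23, -50, -17, 42) = -50
Root (MAX): max(-23, -50, -50) = -23

-23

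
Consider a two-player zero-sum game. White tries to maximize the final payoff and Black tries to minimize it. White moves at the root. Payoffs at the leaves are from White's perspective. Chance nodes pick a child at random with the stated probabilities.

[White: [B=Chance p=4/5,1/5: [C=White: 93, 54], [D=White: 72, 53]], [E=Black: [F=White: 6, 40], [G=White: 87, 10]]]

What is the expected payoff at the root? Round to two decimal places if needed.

C (White): max(93, 54) = 93
D (White): max(72, 53) = 72
B (Chance): 4/5·93 + 1/5·72 = 88.8
F (White): max(6, 40) = 40
G (White): max(87, 10) = 87
E (Black): min(40, 87) = 40
Root (White): max(88.8, 40) = 88.8

88.8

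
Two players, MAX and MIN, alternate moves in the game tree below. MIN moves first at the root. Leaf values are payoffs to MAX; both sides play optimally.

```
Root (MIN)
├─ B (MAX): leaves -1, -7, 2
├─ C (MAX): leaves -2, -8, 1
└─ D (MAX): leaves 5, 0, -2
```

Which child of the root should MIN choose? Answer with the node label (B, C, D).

C

B (MAX): max(-1, -7, 2) = 2
C (MAX): max(-2, -8, 1) = 1
D (MAX): max(5, 0, -2) = 5
Root (MIN): min(2, 1, 5) = 1
MIN picks the child with the lowest value: C (value 1).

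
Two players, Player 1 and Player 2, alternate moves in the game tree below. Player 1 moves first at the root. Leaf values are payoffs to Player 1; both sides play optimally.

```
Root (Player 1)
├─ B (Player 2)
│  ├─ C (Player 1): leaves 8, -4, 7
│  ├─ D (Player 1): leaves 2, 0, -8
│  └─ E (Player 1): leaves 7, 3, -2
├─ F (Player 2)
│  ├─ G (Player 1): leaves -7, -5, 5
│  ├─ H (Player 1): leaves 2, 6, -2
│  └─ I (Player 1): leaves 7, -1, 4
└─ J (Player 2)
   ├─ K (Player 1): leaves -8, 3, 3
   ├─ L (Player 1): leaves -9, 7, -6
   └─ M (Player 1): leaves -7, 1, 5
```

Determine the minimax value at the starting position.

C (Player 1): max(8, -4, 7) = 8
D (Player 1): max(2, 0, -8) = 2
E (Player 1): max(7, 3, -2) = 7
B (Player 2): min(8, 2, 7) = 2
G (Player 1): max(-7, -5, 5) = 5
H (Player 1): max(2, 6, -2) = 6
I (Player 1): max(7, -1, 4) = 7
F (Player 2): min(5, 6, 7) = 5
K (Player 1): max(-8, 3, 3) = 3
L (Player 1): max(-9, 7, -6) = 7
M (Player 1): max(-7, 1, 5) = 5
J (Player 2): min(3, 7, 5) = 3
Root (Player 1): max(2, 5, 3) = 5

5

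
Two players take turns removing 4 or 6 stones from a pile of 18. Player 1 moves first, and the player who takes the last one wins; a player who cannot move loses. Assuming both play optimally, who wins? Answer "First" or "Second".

W/L table (W = player to move can force a win):
i:   0  1  2  3  4  5  6  7  8  9 10 11 12 13 14 15 16 17 18
     L  L  L  L  W  W  W  W  W  W  L  L  L  L  W  W  W  W  W
Position 18 is W, so the first player wins.

First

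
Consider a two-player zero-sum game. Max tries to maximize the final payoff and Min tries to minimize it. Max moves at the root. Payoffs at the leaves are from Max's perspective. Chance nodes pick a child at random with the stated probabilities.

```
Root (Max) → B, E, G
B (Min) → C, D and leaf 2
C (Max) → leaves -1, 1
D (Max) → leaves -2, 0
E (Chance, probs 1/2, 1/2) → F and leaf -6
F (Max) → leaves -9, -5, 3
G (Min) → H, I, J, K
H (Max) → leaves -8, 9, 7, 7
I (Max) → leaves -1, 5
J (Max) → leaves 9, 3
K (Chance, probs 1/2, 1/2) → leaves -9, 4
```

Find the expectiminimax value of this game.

0

C (Max): max(-1, 1) = 1
D (Max): max(-2, 0) = 0
B (Min): min(1, 0, 2) = 0
F (Max): max(-9, -5, 3) = 3
E (Chance): 1/2·3 + 1/2·-6 = -1.5
H (Max): max(-8, 9, 7, 7) = 9
I (Max): max(-1, 5) = 5
J (Max): max(9, 3) = 9
K (Chance): 1/2·-9 + 1/2·4 = -2.5
G (Min): min(9, 5, 9, -2.5) = -2.5
Root (Max): max(0, -1.5, -2.5) = 0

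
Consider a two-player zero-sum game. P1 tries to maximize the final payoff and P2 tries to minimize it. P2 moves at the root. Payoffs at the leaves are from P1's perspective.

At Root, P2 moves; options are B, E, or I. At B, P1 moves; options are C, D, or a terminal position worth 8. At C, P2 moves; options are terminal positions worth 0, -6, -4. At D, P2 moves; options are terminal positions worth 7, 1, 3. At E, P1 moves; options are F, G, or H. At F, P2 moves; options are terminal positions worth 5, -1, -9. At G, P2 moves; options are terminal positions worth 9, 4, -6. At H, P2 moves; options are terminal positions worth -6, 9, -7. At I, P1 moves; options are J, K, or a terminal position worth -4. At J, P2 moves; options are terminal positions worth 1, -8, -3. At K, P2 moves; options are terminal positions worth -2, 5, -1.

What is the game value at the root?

C (P2): min(0, -6, -4) = -6
D (P2): min(7, 1, 3) = 1
B (P1): max(-6, 1, 8) = 8
F (P2): min(5, -1, -9) = -9
G (P2): min(9, 4, -6) = -6
H (P2): min(-6, 9, -7) = -7
E (P1): max(-9, -6, -7) = -6
J (P2): min(1, -8, -3) = -8
K (P2): min(-2, 5, -1) = -2
I (P1): max(-8, -2, -4) = -2
Root (P2): min(8, -6, -2) = -6

-6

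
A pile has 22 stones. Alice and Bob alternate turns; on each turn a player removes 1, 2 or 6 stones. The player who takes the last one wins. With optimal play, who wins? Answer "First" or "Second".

Compute winning (W) and losing (L) positions by backward induction:
i:   0  1  2  3  4  5  6  7  8  9 10 11 12 13 14 15 16 17 18 19 20 21 22
     L  W  W  L  W  W  W  L  W  W  L  W  W  W  L  W  W  L  W  W  W  L  W
Position 22 is W, so the first player wins.

First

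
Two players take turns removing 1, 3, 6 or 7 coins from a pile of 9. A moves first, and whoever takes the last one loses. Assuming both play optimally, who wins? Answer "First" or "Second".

First

i:   0  1  2  3  4  5  6  7  8  9
     W  L  W  L  W  L  W  W  W  W
Position 9 is W, so the first player wins.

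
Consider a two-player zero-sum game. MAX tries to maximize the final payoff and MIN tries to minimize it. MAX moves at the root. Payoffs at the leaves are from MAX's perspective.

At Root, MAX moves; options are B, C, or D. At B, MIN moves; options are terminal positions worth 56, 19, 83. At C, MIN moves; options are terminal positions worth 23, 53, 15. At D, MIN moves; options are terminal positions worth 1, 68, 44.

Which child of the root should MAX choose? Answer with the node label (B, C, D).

B

B (MIN): min(56, 19, 83) = 19
C (MIN): min(23, 53, 15) = 15
D (MIN): min(1, 68, 44) = 1
Root (MAX): max(19, 15, 1) = 19
MAX picks the child with the highest value: B (value 19).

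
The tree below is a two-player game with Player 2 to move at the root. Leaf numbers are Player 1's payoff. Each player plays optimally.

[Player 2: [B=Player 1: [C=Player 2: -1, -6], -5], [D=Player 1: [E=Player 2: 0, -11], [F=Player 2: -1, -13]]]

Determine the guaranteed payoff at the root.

C (Player 2): min(-1, -6) = -6
B (Player 1): max(-6, -5) = -5
E (Player 2): min(0, -11) = -11
F (Player 2): min(-1, -13) = -13
D (Player 1): max(-11, -13) = -11
Root (Player 2): min(-5, -11) = -11

-11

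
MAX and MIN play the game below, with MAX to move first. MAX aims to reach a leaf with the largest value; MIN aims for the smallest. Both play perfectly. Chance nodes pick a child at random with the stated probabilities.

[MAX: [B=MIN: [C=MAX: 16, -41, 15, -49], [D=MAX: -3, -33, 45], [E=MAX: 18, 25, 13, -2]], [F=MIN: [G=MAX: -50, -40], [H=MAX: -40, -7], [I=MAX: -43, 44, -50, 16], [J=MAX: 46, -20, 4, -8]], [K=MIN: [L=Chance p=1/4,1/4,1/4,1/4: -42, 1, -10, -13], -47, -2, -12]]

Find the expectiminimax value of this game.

C (MAX): max(16, -41, 15, -49) = 16
D (MAX): max(-3, -33, 45) = 45
E (MAX): max(18, 25, 13, -2) = 25
B (MIN): min(16, 45, 25) = 16
G (MAX): max(-50, -40) = -40
H (MAX): max(-40, -7) = -7
I (MAX): max(-43, 44, -50, 16) = 44
J (MAX): max(46, -20, 4, -8) = 46
F (MIN): min(-40, -7, 44, 46) = -40
L (Chance): 1/4·-42 + 1/4·1 + 1/4·-10 + 1/4·-13 = -16
K (MIN): min(-16, -47, -2, -12) = -47
Root (MAX): max(16, -40, -47) = 16

16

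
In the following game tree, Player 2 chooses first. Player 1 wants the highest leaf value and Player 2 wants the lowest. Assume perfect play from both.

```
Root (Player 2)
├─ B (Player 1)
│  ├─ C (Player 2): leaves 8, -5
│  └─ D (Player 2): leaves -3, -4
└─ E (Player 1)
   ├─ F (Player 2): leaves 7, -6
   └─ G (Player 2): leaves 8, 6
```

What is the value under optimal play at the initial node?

-4

C (Player 2): min(8, -5) = -5
D (Player 2): min(-3, -4) = -4
B (Player 1): max(-5, -4) = -4
F (Player 2): min(7, -6) = -6
G (Player 2): min(8, 6) = 6
E (Player 1): max(-6, 6) = 6
Root (Player 2): min(-4, 6) = -4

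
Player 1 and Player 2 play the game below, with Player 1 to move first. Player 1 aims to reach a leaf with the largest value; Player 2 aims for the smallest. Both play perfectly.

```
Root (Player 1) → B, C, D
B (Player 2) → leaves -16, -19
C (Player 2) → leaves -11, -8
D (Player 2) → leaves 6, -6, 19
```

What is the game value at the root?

B (Player 2): min(-16, -19) = -19
C (Player 2): min(-11, -8) = -11
D (Player 2): min(6, -6, 19) = -6
Root (Player 1): max(-19, -11, -6) = -6

-6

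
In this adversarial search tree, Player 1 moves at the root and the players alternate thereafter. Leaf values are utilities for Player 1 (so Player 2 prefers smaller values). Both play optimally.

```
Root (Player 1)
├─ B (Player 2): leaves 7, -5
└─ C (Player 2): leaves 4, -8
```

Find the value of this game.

B (Player 2): min(7, -5) = -5
C (Player 2): min(4, -8) = -8
Root (Player 1): max(-5, -8) = -5

-5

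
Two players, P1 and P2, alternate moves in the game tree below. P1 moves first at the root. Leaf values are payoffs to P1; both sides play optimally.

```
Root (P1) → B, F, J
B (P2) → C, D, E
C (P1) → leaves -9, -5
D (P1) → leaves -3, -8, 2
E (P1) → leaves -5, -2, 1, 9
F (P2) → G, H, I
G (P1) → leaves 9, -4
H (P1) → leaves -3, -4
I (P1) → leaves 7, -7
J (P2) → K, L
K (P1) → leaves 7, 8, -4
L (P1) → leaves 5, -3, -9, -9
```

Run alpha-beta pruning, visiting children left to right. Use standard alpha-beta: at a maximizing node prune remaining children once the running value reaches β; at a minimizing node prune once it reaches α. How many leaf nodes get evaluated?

C [α=-∞,β=+∞]: v=-5
D [α=-∞,β=-5]: v=-3 after child 1 ≥ β → β-cutoff, skip 2
E [α=-∞,β=-5]: v=-5 after child 1 ≥ β → β-cutoff, skip 3
B [α=-∞,β=+∞]: v=-5
G [α=-5,β=+∞]: v=9
H [α=-5,β=9]: v=-3
I [α=-5,β=-3]: v=7 after child 1 ≥ β → β-cutoff, skip 1
F [α=-5,β=+∞]: v=-3
K [α=-3,β=+∞]: v=8
L [α=-3,β=8]: v=5
J [α=-3,β=+∞]: v=5
Root [α=-∞,β=+∞]: v=5
Leaves evaluated: 16 of 22.

16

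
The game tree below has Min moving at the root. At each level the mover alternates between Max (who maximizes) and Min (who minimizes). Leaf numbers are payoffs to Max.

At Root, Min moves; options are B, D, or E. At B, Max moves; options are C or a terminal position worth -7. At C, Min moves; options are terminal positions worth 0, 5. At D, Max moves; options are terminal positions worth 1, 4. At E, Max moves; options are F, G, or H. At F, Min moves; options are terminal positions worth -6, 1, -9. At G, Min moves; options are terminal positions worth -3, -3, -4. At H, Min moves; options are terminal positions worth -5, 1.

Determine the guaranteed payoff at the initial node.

C (Min): min(0, 5) = 0
B (Max): max(0, -7) = 0
D (Max): max(1, 4) = 4
F (Min): min(-6, 1, -9) = -9
G (Min): min(-3, -3, -4) = -4
H (Min): min(-5, 1) = -5
E (Max): max(-9, -4, -5) = -4
Root (Min): min(0, 4, -4) = -4

-4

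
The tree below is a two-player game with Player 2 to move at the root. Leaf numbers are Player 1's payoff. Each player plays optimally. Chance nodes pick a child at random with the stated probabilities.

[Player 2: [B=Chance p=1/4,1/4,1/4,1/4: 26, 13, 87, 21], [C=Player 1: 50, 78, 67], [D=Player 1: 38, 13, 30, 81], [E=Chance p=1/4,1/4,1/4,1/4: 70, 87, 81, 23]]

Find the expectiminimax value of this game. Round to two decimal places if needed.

36.75

B (Chance): 1/4·26 + 1/4·13 + 1/4·87 + 1/4·21 = 36.75
C (Player 1): max(50, 78, 67) = 78
D (Player 1): max(38, 13, 30, 81) = 81
E (Chance): 1/4·70 + 1/4·87 + 1/4·81 + 1/4·23 = 65.25
Root (Player 2): min(36.75, 78, 81, 65.25) = 36.75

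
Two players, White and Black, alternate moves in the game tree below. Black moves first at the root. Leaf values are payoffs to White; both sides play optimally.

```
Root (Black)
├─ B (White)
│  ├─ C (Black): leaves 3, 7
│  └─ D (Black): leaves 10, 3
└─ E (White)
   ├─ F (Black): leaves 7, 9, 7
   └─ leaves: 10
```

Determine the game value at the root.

C (Black): min(3, 7) = 3
D (Black): min(10, 3) = 3
B (White): max(3, 3) = 3
F (Black): min(7, 9, 7) = 7
E (White): max(7, 10) = 10
Root (Black): min(3, 10) = 3

3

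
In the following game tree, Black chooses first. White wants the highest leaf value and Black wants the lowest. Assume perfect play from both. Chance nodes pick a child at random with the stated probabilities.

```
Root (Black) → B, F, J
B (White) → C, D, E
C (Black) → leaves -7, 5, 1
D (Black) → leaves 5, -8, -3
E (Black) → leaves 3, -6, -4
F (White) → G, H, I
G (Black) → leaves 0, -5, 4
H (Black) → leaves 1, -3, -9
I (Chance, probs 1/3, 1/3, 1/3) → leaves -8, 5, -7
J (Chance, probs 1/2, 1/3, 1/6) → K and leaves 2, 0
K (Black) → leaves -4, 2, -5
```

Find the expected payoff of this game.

C (Black): min(-7, 5, 1) = -7
D (Black): min(5, -8, -3) = -8
E (Black): min(3, -6, -4) = -6
B (White): max(-7, -8, -6) = -6
G (Black): min(0, -5, 4) = -5
H (Black): min(1, -3, -9) = -9
I (Chance): 1/3·-8 + 1/3·5 + 1/3·-7 = -3.33
F (White): max(-5, -9, -3.33) = -3.33
K (Black): min(-4, 2, -5) = -5
J (Chance): 1/2·-5 + 1/3·2 + 1/6·0 = -1.83
Root (Black): min(-6, -3.33, -1.83) = -6

-6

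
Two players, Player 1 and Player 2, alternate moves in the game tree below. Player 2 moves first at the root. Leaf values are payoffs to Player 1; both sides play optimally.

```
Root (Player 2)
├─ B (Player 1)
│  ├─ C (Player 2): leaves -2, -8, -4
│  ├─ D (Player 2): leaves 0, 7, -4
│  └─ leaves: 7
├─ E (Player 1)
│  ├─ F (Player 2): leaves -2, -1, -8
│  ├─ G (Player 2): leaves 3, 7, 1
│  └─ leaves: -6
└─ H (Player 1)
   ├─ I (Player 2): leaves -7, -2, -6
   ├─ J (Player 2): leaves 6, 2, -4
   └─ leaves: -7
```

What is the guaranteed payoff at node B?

C: min(-2, -8, -4) = -8
D: min(0, 7, -4) = -4
B: max(-8, -4, 7) = 7

7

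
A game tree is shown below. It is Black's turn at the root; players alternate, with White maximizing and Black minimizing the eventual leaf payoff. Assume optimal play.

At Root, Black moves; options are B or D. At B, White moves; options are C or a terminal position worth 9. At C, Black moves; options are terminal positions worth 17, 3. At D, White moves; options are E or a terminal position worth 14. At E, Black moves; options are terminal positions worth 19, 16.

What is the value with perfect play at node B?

9

C: min(17, 3) = 3
B: max(3, 9) = 9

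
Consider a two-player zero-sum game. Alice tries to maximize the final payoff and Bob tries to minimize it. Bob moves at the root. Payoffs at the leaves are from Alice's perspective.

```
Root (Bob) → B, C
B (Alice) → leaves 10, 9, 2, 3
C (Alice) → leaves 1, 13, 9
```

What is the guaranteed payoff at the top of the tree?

10

B (Alice): max(10, 9, 2, 3) = 10
C (Alice): max(1, 13, 9) = 13
Root (Bob): min(10, 13) = 10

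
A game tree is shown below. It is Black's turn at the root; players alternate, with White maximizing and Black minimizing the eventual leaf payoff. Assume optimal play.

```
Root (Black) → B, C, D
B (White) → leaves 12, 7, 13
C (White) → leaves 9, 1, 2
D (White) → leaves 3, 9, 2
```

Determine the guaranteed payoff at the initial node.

B (White): max(12, 7, 13) = 13
C (White): max(9, 1, 2) = 9
D (White): max(3, 9, 2) = 9
Root (Black): min(13, 9, 9) = 9

9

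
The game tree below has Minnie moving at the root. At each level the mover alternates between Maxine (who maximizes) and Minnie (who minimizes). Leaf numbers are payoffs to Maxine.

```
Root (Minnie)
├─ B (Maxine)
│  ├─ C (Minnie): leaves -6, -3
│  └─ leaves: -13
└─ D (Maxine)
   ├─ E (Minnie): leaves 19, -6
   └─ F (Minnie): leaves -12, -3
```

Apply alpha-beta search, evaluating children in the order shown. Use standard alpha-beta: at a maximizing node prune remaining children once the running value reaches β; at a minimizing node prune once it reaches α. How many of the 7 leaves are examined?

C [α=-∞,β=+∞]: v=-6
B [α=-∞,β=+∞]: v=-6
E [α=-∞,β=-6]: v=-6
D [α=-∞,β=-6]: v=-6 after child 1 ≥ β → β-cutoff, skip 1
Root [α=-∞,β=+∞]: v=-6
Leaves evaluated: 5 of 7.

5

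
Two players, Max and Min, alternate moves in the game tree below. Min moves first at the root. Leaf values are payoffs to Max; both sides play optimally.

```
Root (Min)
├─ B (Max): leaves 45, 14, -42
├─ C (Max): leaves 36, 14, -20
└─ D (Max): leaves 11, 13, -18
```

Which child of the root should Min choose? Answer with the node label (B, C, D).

B (Max): max(45, 14, -42) = 45
C (Max): max(36, 14, -20) = 36
D (Max): max(11, 13, -18) = 13
Root (Min): min(45, 36, 13) = 13
Min picks the child with the lowest value: D (value 13).

D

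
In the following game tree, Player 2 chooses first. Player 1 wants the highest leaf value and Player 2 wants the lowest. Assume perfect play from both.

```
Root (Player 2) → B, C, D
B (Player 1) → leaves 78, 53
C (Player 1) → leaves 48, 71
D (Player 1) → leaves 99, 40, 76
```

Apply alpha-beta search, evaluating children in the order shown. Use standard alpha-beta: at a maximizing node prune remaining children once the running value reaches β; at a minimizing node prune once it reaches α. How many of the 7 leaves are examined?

B [α=-∞,β=+∞]: v=78
C [α=-∞,β=78]: v=71
D [α=-∞,β=71]: v=99 after child 1 ≥ β → β-cutoff, skip 2
Root [α=-∞,β=+∞]: v=71
Leaves evaluated: 5 of 7.

5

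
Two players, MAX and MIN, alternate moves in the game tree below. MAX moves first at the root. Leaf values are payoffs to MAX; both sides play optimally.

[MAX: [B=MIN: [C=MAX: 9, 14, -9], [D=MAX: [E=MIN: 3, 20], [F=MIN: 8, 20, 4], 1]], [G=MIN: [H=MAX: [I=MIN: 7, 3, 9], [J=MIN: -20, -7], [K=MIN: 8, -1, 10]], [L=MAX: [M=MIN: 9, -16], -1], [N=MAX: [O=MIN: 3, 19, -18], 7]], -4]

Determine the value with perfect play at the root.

C (MAX): max(9, 14, -9) = 14
E (MIN): min(3, 20) = 3
F (MIN): min(8, 20, 4) = 4
D (MAX): max(3, 4, 1) = 4
B (MIN): min(14, 4) = 4
I (MIN): min(7, 3, 9) = 3
J (MIN): min(-20, -7) = -20
K (MIN): min(8, -1, 10) = -1
H (MAX): max(3, -20, -1) = 3
M (MIN): min(9, -16) = -16
L (MAX): max(-16, -1) = -1
O (MIN): min(3, 19, -18) = -18
N (MAX): max(-18, 7) = 7
G (MIN): min(3, -1, 7) = -1
Root (MAX): max(4, -1, -4) = 4

4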